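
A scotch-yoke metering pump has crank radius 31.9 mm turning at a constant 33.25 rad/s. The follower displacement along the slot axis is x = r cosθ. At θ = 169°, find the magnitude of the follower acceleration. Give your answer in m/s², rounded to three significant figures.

ω = 33.25 rad/s
x = r cosθ ⇒ ẍ = −rω² cosθ (ω constant).
|a| = rω²|cosθ| = 0.0319·(33.25)²·|cos 169°| = 34.619 m/s².

34.6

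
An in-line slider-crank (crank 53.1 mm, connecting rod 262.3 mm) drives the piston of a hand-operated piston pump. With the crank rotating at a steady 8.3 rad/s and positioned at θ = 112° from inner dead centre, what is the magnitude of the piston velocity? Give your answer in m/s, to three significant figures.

ω = 8.3 rad/s
For an in-line slider-crank, x = r cosθ + √(L² − r² sin²θ), so v = −rω sinθ·[1 + r cosθ/√(L² − r² sin²θ)].
With r = 0.0531 m, L = 0.2623 m, θ = 112°: √(L² − r² sin²θ) = 0.25764 m.
v = −0.0531·8.3·0.92718·[1 + 0.0531·-0.37461/0.25764] = -0.37709 m/s.
|v| = 0.37709 m/s.

0.377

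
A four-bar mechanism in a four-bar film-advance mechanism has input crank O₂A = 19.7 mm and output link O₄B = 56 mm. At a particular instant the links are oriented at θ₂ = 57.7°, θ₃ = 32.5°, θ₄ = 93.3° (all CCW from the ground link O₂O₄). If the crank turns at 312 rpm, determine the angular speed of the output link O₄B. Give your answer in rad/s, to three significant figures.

5.61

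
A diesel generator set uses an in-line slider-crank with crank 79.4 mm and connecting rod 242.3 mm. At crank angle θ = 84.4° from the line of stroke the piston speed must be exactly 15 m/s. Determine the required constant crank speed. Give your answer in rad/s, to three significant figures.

For an in-line slider-crank, |v_piston| = rω|sinθ|·[1 + r cosθ/√(L² − r² sin²θ)].
With r = 0.0794 m, L = 0.2423 m, θ = 84.4°: the bracketed kinematic factor |dx/dθ| = 0.081694 m.
ω = v/|dx/dθ| = 15/0.081694 = 183.61 rad/s.

184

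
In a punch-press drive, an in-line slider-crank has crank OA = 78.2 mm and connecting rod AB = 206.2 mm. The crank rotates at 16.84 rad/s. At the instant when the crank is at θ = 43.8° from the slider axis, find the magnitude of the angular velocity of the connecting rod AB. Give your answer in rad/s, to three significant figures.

4.78

ω = 16.84 rad/s
The rod makes angle φ with the slider axis where L sinφ = r sinθ; differentiating, L cosφ·φ̇ = r ω cosθ.
L cosφ = √(L² − r² sin²θ) = 0.19897 m.
|ω_rod| = r ω |cosθ| / √(L² − r² sin²θ) = 0.0782·16.84·0.72176/0.19897 = 4.777 rad/s.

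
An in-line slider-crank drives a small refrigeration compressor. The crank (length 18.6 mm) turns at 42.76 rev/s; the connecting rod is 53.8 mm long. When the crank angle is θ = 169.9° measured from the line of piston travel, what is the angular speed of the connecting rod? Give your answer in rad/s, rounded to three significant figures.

91.6

ω = 268.7 rad/s (converted from 42.76 rev/s).
The rod makes angle φ with the slider axis where L sinφ = r sinθ; differentiating, L cosφ·φ̇ = r ω cosθ.
L cosφ = √(L² − r² sin²θ) = 0.053701 m.
|ω_rod| = r ω |cosθ| / √(L² − r² sin²θ) = 0.0186·268.7·0.98450/0.053701 = 91.615 rad/s.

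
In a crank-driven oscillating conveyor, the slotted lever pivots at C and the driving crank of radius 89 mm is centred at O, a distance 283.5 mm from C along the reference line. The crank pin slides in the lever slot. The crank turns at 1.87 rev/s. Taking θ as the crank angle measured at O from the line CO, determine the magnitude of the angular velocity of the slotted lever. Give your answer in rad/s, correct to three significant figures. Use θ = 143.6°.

ω = 11.75 rad/s (from 1.87 rev/s).
Crank pin A relative to C: A = (d + r cosθ, r sinθ); lever angle φ = atan2(r sinθ, d + r cosθ).
Differentiating tanφ: φ̇ = rω(d cosθ + r)/(d² + r² + 2dr cosθ).
d² + r² + 2dr cosθ = |CA|² = 0.0476759 m²;  d cosθ + r = -0.13919 m.
|ω_lever| = |0.089·11.75·-0.13919| / 0.0476759 = 3.0529 rad/s.

3.05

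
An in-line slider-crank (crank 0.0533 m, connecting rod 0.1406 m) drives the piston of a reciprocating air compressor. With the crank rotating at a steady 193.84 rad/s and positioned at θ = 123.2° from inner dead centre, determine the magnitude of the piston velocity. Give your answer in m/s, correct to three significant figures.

6.75

ω = 193.8 rad/s
For an in-line slider-crank, x = r cosθ + √(L² − r² sin²θ), so v = −rω sinθ·[1 + r cosθ/√(L² − r² sin²θ)].
With r = 0.0533 m, L = 0.1406 m, θ = 123.2°: √(L² − r² sin²θ) = 0.13334 m.
v = −0.0533·193.8·0.83676·[1 + 0.0533·-0.54756/0.13334] = -6.7529 m/s.
|v| = 6.7529 m/s.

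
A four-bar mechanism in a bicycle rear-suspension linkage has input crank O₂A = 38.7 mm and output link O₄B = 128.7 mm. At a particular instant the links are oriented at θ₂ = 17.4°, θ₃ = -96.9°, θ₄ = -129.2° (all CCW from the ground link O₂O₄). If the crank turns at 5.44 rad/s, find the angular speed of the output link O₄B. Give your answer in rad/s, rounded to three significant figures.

2.79

ω₂ = 5.44 rad/s
Differentiating the loop-closure r₂e^{iθ₂}+r₃e^{iθ₃}=r₁+r₄e^{iθ₄} gives r₂ω₂e^{iθ₂}+r₃ω₃e^{iθ₃}=r₄ω₄e^{iθ₄}.
Eliminating the other unknown: ω₄ = r₂ω₂ sin(θ₂−θ₃) / [r₄ sin(θ₄−θ₃)].
Numerator sine = +0.91140; denominator sine = -0.53435.
Result = 0.0387·5.44·(+0.91140) / (0.1287·(-0.53435)) = -2.7901 rad/s; magnitude 2.7901 rad/s.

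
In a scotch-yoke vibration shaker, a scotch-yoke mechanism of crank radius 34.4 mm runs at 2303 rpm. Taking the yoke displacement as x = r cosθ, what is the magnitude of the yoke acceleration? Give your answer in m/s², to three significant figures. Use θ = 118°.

ω = 241.2 rad/s (from 2303 rpm).
x = r cosθ ⇒ ẍ = −rω² cosθ (ω constant).
|a| = rω²|cosθ| = 0.0344·(241.2)²·|cos 118°| = 939.32 m/s².

939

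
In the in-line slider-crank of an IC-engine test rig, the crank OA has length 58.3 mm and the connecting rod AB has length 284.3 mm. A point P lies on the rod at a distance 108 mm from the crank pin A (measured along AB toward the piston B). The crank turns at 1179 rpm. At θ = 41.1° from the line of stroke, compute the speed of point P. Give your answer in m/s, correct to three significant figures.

6.04

ω = 123.5 rad/s.  Crank-pin speed |V_A| = rω = 7.198 m/s, perpendicular to OA.
Rod angle: sinφ = −(r/L) sinθ ⇒ φ = -7.747°; ω_rod = −rω cosθ/√(L²−r²sin²θ) = -19.255 rad/s.
V_P = V_A + ω_rod × AP, with AP = 0.108 m along the rod.
Components: V_Px = −rω sinθ − a·ω_rod·sinφ = -5.0121 m/s;  V_Py = rω cosθ + a·ω_rod·cosφ = +3.3636 m/s.
|V_P| = √(V_Px² + V_Py²) = 6.0361 m/s.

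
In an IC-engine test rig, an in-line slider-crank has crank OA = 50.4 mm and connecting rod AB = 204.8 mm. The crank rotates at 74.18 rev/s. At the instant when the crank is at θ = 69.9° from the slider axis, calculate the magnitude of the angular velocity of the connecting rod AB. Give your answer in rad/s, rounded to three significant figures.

ω = 466.1 rad/s (converted from 74.18 rev/s).
The rod makes angle φ with the slider axis where L sinφ = r sinθ; differentiating, L cosφ·φ̇ = r ω cosθ.
L cosφ = √(L² − r² sin²θ) = 0.19926 m.
|ω_rod| = r ω |cosθ| / √(L² − r² sin²θ) = 0.0504·466.1·0.34366/0.19926 = 40.515 rad/s.

40.5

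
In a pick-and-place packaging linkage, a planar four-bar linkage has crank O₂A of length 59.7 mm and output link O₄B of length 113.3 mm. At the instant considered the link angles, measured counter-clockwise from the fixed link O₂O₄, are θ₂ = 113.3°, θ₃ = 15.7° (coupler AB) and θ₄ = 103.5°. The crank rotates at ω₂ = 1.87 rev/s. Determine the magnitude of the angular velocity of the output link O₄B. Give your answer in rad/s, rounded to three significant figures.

6.14

ω₂ = 11.75 rad/s (from 1.87 rev/s).
Differentiating the loop-closure r₂e^{iθ₂}+r₃e^{iθ₃}=r₁+r₄e^{iθ₄} gives r₂ω₂e^{iθ₂}+r₃ω₃e^{iθ₃}=r₄ω₄e^{iθ₄}.
Eliminating the other unknown: ω₄ = r₂ω₂ sin(θ₂−θ₃) / [r₄ sin(θ₄−θ₃)].
Numerator sine = +0.99122; denominator sine = +0.99926.
Result = 0.0597·11.75·(+0.99122) / (0.1133·(+0.99926)) = +6.1412 rad/s; magnitude 6.1412 rad/s.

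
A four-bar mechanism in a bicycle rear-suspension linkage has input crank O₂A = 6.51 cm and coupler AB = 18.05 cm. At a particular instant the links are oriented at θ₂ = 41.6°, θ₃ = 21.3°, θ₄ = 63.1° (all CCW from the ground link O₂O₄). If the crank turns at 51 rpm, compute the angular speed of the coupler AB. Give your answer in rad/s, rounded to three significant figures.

ω₂ = 5.341 rad/s (from 51 rpm).
Differentiating the loop-closure r₂e^{iθ₂}+r₃e^{iθ₃}=r₁+r₄e^{iθ₄} gives r₂ω₂e^{iθ₂}+r₃ω₃e^{iθ₃}=r₄ω₄e^{iθ₄}.
Eliminating the other unknown: ω₃ = r₂ω₂ sin(θ₄−θ₂) / [r₃ sin(θ₃−θ₄)].
Numerator sine = +0.36650; denominator sine = -0.66653.
Result = 0.0651·5.341·(+0.36650) / (0.1805·(-0.66653)) = -1.0591 rad/s; magnitude 1.0591 rad/s.

1.06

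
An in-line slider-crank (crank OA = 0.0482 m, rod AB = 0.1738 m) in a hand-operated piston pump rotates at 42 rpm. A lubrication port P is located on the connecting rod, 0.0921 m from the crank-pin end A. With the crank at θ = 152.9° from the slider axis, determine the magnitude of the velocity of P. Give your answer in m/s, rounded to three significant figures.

0.122

ω = 4.398 rad/s.  Crank-pin speed |V_A| = rω = 0.21199 m/s, perpendicular to OA.
Rod angle: sinφ = −(r/L) sinθ ⇒ φ = -7.258°; ω_rod = −rω cosθ/√(L²−r²sin²θ) = +1.0946 rad/s.
V_P = V_A + ω_rod × AP, with AP = 0.0921 m along the rod.
Components: V_Px = −rω sinθ − a·ω_rod·sinφ = -0.083837 m/s;  V_Py = rω cosθ + a·ω_rod·cosφ = -0.088714 m/s.
|V_P| = √(V_Px² + V_Py²) = 0.12206 m/s.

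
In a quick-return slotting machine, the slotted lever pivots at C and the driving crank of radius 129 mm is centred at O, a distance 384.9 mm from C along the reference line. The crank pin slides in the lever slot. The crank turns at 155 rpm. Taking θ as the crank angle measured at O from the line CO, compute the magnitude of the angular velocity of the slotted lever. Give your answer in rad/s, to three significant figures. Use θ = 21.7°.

ω = 16.23 rad/s (from 155 rpm).
Crank pin A relative to C: A = (d + r cosθ, r sinθ); lever angle φ = atan2(r sinθ, d + r cosθ).
Differentiating tanφ: φ̇ = rω(d cosθ + r)/(d² + r² + 2dr cosθ).
d² + r² + 2dr cosθ = |CA|² = 0.257056 m²;  d cosθ + r = +0.48662 m.
|ω_lever| = |0.129·16.23·+0.48662| / 0.257056 = 3.9638 rad/s.

3.96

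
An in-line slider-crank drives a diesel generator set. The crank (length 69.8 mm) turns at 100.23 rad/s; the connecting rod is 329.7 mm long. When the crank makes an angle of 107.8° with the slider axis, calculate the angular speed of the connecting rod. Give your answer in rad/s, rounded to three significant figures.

ω = 100.2 rad/s
The rod makes angle φ with the slider axis where L sinφ = r sinθ; differentiating, L cosφ·φ̇ = r ω cosθ.
L cosφ = √(L² − r² sin²θ) = 0.32293 m.
|ω_rod| = r ω |cosθ| / √(L² − r² sin²θ) = 0.0698·100.2·0.30570/0.32293 = 6.6226 rad/s.

6.62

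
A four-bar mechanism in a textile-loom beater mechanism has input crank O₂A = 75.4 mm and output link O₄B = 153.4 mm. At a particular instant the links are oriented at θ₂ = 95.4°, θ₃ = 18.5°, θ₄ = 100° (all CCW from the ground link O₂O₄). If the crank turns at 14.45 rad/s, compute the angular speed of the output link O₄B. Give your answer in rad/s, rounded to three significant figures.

6.99

ω₂ = 14.45 rad/s
Differentiating the loop-closure r₂e^{iθ₂}+r₃e^{iθ₃}=r₁+r₄e^{iθ₄} gives r₂ω₂e^{iθ₂}+r₃ω₃e^{iθ₃}=r₄ω₄e^{iθ₄}.
Eliminating the other unknown: ω₄ = r₂ω₂ sin(θ₂−θ₃) / [r₄ sin(θ₄−θ₃)].
Numerator sine = +0.97398; denominator sine = +0.98902.
Result = 0.0754·14.45·(+0.97398) / (0.1534·(+0.98902)) = +6.9945 rad/s; magnitude 6.9945 rad/s.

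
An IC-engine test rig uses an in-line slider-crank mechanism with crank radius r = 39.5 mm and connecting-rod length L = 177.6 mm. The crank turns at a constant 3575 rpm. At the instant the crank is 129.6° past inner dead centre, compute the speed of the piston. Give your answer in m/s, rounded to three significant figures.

9.75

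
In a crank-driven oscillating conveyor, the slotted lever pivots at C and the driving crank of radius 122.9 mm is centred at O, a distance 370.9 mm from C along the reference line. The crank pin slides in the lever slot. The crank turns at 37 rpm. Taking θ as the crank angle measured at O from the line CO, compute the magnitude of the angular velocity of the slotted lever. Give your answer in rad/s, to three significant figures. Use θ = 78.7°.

0.546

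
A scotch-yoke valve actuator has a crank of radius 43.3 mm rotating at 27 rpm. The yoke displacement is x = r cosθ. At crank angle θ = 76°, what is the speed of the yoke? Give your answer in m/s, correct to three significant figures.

0.119

ω = 2.827 rad/s (from 27 rpm).
x = r cosθ ⇒ ẋ = −rω sinθ.
|v| = rω|sinθ| = 0.0433·2.827·|sin 76°| = 0.11879 m/s.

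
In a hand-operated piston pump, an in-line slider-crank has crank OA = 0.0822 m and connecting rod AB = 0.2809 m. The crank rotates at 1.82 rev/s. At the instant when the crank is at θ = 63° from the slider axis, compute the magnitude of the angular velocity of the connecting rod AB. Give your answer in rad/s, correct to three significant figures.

1.57

ω = 11.44 rad/s (converted from 1.82 rev/s).
The rod makes angle φ with the slider axis where L sinφ = r sinθ; differentiating, L cosφ·φ̇ = r ω cosθ.
L cosφ = √(L² − r² sin²θ) = 0.27118 m.
|ω_rod| = r ω |cosθ| / √(L² − r² sin²θ) = 0.0822·11.44·0.45399/0.27118 = 1.5736 rad/s.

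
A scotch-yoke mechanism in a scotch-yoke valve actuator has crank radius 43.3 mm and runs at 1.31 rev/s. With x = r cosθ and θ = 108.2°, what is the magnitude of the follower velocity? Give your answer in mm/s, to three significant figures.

ω = 8.231 rad/s (from 1.31 rev/s).
x = r cosθ ⇒ ẋ = −rω sinθ.
|v| = rω|sinθ| = 0.0433·8.231·|sin 108.2°| = 0.33857 m/s = 338.57 mm/s.

339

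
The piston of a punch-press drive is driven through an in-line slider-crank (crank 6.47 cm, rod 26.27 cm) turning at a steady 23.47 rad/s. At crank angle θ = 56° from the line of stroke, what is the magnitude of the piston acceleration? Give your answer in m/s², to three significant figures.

16.7

ω = 23.47 rad/s
x(θ) = r cosθ + √(L² − r² sin²θ); with ω constant, a = ω²·d²x/dθ².
d²x/dθ² = −r cosθ − r²(cos2θ)/√u − r⁴ sin²2θ/(4u^{3/2}),  u = L² − r² sin²θ = 0.0661342 m².
Substituting r = 0.0647 m, L = 0.2627 m, θ = 56°: d²x/dθ² = -0.030303 m.
a = ω²·d²x/dθ² = (23.47)²·(-0.030303) = -16.692 m/s²;  |a| = 16.692 m/s².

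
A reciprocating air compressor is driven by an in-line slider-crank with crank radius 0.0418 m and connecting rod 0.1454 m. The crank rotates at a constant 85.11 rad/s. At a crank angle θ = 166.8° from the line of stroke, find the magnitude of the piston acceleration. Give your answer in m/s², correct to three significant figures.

216

ω = 85.11 rad/s
x(θ) = r cosθ + √(L² − r² sin²θ); with ω constant, a = ω²·d²x/dθ².
d²x/dθ² = −r cosθ − r²(cos2θ)/√u − r⁴ sin²2θ/(4u^{3/2}),  u = L² − r² sin²θ = 0.0210501 m².
Substituting r = 0.0418 m, L = 0.1454 m, θ = 166.8°: d²x/dθ² = +0.029859 m.
a = ω²·d²x/dθ² = (85.11)²·(+0.029859) = +216.29 m/s²;  |a| = 216.29 m/s².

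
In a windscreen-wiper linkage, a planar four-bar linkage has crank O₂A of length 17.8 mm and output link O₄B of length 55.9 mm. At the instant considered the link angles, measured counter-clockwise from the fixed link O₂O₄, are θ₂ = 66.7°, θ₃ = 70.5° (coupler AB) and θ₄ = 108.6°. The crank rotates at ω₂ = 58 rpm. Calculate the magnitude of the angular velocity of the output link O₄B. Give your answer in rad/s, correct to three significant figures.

ω₂ = 6.074 rad/s (from 58 rpm).
Differentiating the loop-closure r₂e^{iθ₂}+r₃e^{iθ₃}=r₁+r₄e^{iθ₄} gives r₂ω₂e^{iθ₂}+r₃ω₃e^{iθ₃}=r₄ω₄e^{iθ₄}.
Eliminating the other unknown: ω₄ = r₂ω₂ sin(θ₂−θ₃) / [r₄ sin(θ₄−θ₃)].
Numerator sine = -0.06627; denominator sine = +0.61704.
Result = 0.0178·6.074·(-0.06627) / (0.0559·(+0.61704)) = -0.20773 rad/s; magnitude 0.20773 rad/s.

0.208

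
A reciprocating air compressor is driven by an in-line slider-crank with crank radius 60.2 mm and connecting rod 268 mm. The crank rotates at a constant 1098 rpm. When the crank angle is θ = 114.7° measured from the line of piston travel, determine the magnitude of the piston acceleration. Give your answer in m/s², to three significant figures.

ω = 2π·1098/60 = 115 rad/s
x(θ) = r cosθ + √(L² − r² sin²θ); with ω constant, a = ω²·d²x/dθ².
d²x/dθ² = −r cosθ − r²(cos2θ)/√u − r⁴ sin²2θ/(4u^{3/2}),  u = L² − r² sin²θ = 0.0688328 m².
Substituting r = 0.0602 m, L = 0.268 m, θ = 114.7°: d²x/dθ² = +0.03404 m.
a = ω²·d²x/dθ² = (115)²·(+0.03404) = +450.04 m/s²;  |a| = 450.04 m/s².

450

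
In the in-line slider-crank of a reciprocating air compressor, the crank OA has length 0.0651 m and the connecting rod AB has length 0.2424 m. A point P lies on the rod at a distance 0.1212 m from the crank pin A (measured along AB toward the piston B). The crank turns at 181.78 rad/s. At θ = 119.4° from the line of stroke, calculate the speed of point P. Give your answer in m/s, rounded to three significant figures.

10.0

ω = 181.8 rad/s.  Crank-pin speed |V_A| = rω = 11.834 m/s, perpendicular to OA.
Rod angle: sinφ = −(r/L) sinθ ⇒ φ = -13.531°; ω_rod = −rω cosθ/√(L²−r²sin²θ) = +24.65 rad/s.
V_P = V_A + ω_rod × AP, with AP = 0.1212 m along the rod.
Components: V_Px = −rω sinθ − a·ω_rod·sinφ = -9.6108 m/s;  V_Py = rω cosθ + a·ω_rod·cosφ = -2.9046 m/s.
|V_P| = √(V_Px² + V_Py²) = 10.04 m/s.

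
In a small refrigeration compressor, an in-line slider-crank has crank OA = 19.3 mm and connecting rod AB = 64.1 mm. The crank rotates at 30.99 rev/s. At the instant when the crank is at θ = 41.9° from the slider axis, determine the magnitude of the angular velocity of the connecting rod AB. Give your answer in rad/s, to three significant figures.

ω = 194.7 rad/s (converted from 30.99 rev/s).
The rod makes angle φ with the slider axis where L sinφ = r sinθ; differentiating, L cosφ·φ̇ = r ω cosθ.
L cosφ = √(L² − r² sin²θ) = 0.062791 m.
|ω_rod| = r ω |cosθ| / √(L² − r² sin²θ) = 0.0193·194.7·0.74431/0.062791 = 44.547 rad/s.

44.5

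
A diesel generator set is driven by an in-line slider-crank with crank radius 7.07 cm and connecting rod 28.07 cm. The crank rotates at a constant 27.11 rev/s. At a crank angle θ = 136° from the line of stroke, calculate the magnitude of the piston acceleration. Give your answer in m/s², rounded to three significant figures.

1450

ω = 2π·27.1 = 170.3 rad/s
x(θ) = r cosθ + √(L² − r² sin²θ); with ω constant, a = ω²·d²x/dθ².
d²x/dθ² = −r cosθ − r²(cos2θ)/√u − r⁴ sin²2θ/(4u^{3/2}),  u = L² − r² sin²θ = 0.0763805 m².
Substituting r = 0.0707 m, L = 0.2807 m, θ = 136°: d²x/dθ² = +0.049931 m.
a = ω²·d²x/dθ² = (170.3)²·(+0.049931) = +1448.7 m/s²;  |a| = 1448.7 m/s².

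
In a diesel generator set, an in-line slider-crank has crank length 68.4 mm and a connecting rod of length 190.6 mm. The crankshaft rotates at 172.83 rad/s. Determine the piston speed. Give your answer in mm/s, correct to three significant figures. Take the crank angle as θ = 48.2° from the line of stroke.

ω = 172.8 rad/s
For an in-line slider-crank, x = r cosθ + √(L² − r² sin²θ), so v = −rω sinθ·[1 + r cosθ/√(L² − r² sin²θ)].
With r = 0.0684 m, L = 0.1906 m, θ = 48.2°: √(L² − r² sin²θ) = 0.18365 m.
v = −0.0684·172.8·0.74548·[1 + 0.0684·0.66653/0.18365] = -11 m/s.
|v| = 11 m/s = 11000 mm/s.

11000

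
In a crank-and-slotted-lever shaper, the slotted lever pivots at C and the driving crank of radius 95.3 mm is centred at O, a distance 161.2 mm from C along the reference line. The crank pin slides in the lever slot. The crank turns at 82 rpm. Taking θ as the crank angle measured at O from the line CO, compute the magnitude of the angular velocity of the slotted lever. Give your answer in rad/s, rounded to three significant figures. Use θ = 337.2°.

ω = 8.587 rad/s (from 82 rpm).
Crank pin A relative to C: A = (d + r cosθ, r sinθ); lever angle φ = atan2(r sinθ, d + r cosθ).
Differentiating tanφ: φ̇ = rω(d cosθ + r)/(d² + r² + 2dr cosθ).
d² + r² + 2dr cosθ = |CA|² = 0.0633915 m²;  d cosθ + r = +0.2439 m.
|ω_lever| = |0.0953·8.587·+0.2439| / 0.0633915 = 3.1486 rad/s.

3.15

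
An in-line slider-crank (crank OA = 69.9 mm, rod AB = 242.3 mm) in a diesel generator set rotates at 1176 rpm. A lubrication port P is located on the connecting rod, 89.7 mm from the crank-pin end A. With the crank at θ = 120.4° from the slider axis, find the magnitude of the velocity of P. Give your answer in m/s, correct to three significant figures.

ω = 123.2 rad/s.  Crank-pin speed |V_A| = rω = 8.6082 m/s, perpendicular to OA.
Rod angle: sinφ = −(r/L) sinθ ⇒ φ = -14.408°; ω_rod = −rω cosθ/√(L²−r²sin²θ) = +18.562 rad/s.
V_P = V_A + ω_rod × AP, with AP = 0.0897 m along the rod.
Components: V_Px = −rω sinθ − a·ω_rod·sinφ = -7.0104 m/s;  V_Py = rω cosθ + a·ω_rod·cosφ = -2.7434 m/s.
|V_P| = √(V_Px² + V_Py²) = 7.5281 m/s.

7.53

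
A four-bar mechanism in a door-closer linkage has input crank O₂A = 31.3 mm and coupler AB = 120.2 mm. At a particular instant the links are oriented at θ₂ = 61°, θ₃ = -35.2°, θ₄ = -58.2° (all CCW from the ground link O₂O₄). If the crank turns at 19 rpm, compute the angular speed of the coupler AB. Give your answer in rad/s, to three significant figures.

ω₂ = 1.99 rad/s (from 19 rpm).
Differentiating the loop-closure r₂e^{iθ₂}+r₃e^{iθ₃}=r₁+r₄e^{iθ₄} gives r₂ω₂e^{iθ₂}+r₃ω₃e^{iθ₃}=r₄ω₄e^{iθ₄}.
Eliminating the other unknown: ω₃ = r₂ω₂ sin(θ₄−θ₂) / [r₃ sin(θ₃−θ₄)].
Numerator sine = -0.87292; denominator sine = +0.39073.
Result = 0.0313·1.99·(-0.87292) / (0.1202·(+0.39073)) = -1.1575 rad/s; magnitude 1.1575 rad/s.

1.16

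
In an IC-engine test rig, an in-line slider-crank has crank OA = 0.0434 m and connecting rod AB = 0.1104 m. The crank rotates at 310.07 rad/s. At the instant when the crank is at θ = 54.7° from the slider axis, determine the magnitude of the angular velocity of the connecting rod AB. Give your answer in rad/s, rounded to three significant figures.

ω = 310.1 rad/s
The rod makes angle φ with the slider axis where L sinφ = r sinθ; differentiating, L cosφ·φ̇ = r ω cosθ.
L cosφ = √(L² − r² sin²θ) = 0.10456 m.
|ω_rod| = r ω |cosθ| / √(L² − r² sin²θ) = 0.0434·310.1·0.57786/0.10456 = 74.369 rad/s.

74.4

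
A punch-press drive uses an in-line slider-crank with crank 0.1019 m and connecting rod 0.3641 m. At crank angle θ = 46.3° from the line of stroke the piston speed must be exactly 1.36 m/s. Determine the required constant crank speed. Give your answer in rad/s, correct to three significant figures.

15.4

For an in-line slider-crank, |v_piston| = rω|sinθ|·[1 + r cosθ/√(L² − r² sin²θ)].
With r = 0.1019 m, L = 0.3641 m, θ = 46.3°: the bracketed kinematic factor |dx/dθ| = 0.088216 m.
ω = v/|dx/dθ| = 1.36/0.088216 = 15.417 rad/s.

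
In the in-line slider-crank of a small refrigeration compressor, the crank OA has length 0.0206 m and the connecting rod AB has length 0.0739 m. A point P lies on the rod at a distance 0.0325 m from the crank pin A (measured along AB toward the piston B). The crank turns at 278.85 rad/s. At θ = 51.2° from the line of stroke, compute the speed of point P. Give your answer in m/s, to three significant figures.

5.23

ω = 278.9 rad/s.  Crank-pin speed |V_A| = rω = 5.7443 m/s, perpendicular to OA.
Rod angle: sinφ = −(r/L) sinθ ⇒ φ = -12.547°; ω_rod = −rω cosθ/√(L²−r²sin²θ) = -49.898 rad/s.
V_P = V_A + ω_rod × AP, with AP = 0.0325 m along the rod.
Components: V_Px = −rω sinθ − a·ω_rod·sinφ = -4.8291 m/s;  V_Py = rω cosθ + a·ω_rod·cosφ = +2.0164 m/s.
|V_P| = √(V_Px² + V_Py²) = 5.2332 m/s.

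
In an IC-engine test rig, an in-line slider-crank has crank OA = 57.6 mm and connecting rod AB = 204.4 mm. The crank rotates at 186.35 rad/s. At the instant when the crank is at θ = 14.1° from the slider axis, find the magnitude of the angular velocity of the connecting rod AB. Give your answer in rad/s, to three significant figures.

ω = 186.3 rad/s
The rod makes angle φ with the slider axis where L sinφ = r sinθ; differentiating, L cosφ·φ̇ = r ω cosθ.
L cosφ = √(L² − r² sin²θ) = 0.20392 m.
|ω_rod| = r ω |cosθ| / √(L² − r² sin²θ) = 0.0576·186.3·0.96987/0.20392 = 51.052 rad/s.

51.1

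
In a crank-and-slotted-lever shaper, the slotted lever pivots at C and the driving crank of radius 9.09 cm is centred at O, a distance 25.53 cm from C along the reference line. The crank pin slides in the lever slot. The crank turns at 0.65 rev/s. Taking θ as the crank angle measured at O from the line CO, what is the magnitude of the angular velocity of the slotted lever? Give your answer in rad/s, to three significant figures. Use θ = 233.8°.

0.483

ω = 4.084 rad/s (from 0.65 rev/s).
Crank pin A relative to C: A = (d + r cosθ, r sinθ); lever angle φ = atan2(r sinθ, d + r cosθ).
Differentiating tanφ: φ̇ = rω(d cosθ + r)/(d² + r² + 2dr cosθ).
d² + r² + 2dr cosθ = |CA|² = 0.0460288 m²;  d cosθ + r = -0.059882 m.
|ω_lever| = |0.0909·4.084·-0.059882| / 0.0460288 = 0.48297 rad/s.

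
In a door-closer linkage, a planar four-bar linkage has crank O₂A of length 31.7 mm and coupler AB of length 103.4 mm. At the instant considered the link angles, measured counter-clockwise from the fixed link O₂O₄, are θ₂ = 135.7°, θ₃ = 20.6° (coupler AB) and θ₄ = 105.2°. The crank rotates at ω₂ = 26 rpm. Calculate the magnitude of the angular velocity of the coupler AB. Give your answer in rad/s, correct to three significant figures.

ω₂ = 2.723 rad/s (from 26 rpm).
Differentiating the loop-closure r₂e^{iθ₂}+r₃e^{iθ₃}=r₁+r₄e^{iθ₄} gives r₂ω₂e^{iθ₂}+r₃ω₃e^{iθ₃}=r₄ω₄e^{iθ₄}.
Eliminating the other unknown: ω₃ = r₂ω₂ sin(θ₄−θ₂) / [r₃ sin(θ₃−θ₄)].
Numerator sine = -0.50754; denominator sine = -0.99556.
Result = 0.0317·2.723·(-0.50754) / (0.1034·(-0.99556)) = +0.42554 rad/s; magnitude 0.42554 rad/s.

0.426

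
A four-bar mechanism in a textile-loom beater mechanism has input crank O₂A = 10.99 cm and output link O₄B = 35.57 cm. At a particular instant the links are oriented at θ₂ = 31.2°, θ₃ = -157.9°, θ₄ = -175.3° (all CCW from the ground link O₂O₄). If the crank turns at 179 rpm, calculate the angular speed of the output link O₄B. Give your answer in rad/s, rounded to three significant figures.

3.06

ω₂ = 18.74 rad/s (from 179 rpm).
Differentiating the loop-closure r₂e^{iθ₂}+r₃e^{iθ₃}=r₁+r₄e^{iθ₄} gives r₂ω₂e^{iθ₂}+r₃ω₃e^{iθ₃}=r₄ω₄e^{iθ₄}.
Eliminating the other unknown: ω₄ = r₂ω₂ sin(θ₂−θ₃) / [r₄ sin(θ₄−θ₃)].
Numerator sine = -0.15816; denominator sine = -0.29904.
Result = 0.1099·18.74·(-0.15816) / (0.3557·(-0.29904)) = +3.0631 rad/s; magnitude 3.0631 rad/s.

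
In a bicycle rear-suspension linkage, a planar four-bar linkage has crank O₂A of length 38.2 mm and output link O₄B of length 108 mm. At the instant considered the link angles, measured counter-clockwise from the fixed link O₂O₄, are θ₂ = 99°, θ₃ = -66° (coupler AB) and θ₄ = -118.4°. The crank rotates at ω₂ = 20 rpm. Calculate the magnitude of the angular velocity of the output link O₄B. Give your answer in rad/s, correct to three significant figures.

ω₂ = 2.094 rad/s (from 20 rpm).
Differentiating the loop-closure r₂e^{iθ₂}+r₃e^{iθ₃}=r₁+r₄e^{iθ₄} gives r₂ω₂e^{iθ₂}+r₃ω₃e^{iθ₃}=r₄ω₄e^{iθ₄}.
Eliminating the other unknown: ω₄ = r₂ω₂ sin(θ₂−θ₃) / [r₄ sin(θ₄−θ₃)].
Numerator sine = +0.25882; denominator sine = -0.79229.
Result = 0.0382·2.094·(+0.25882) / (0.108·(-0.79229)) = -0.242 rad/s; magnitude 0.242 rad/s.

0.242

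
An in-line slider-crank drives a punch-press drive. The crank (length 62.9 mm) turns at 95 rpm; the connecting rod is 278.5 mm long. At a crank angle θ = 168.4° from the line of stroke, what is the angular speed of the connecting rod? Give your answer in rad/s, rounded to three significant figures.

2.20

ω = 9.948 rad/s (converted from 95 rpm).
The rod makes angle φ with the slider axis where L sinφ = r sinθ; differentiating, L cosφ·φ̇ = r ω cosθ.
L cosφ = √(L² − r² sin²θ) = 0.27821 m.
|ω_rod| = r ω |cosθ| / √(L² − r² sin²θ) = 0.0629·9.948·0.97958/0.27821 = 2.2033 rad/s.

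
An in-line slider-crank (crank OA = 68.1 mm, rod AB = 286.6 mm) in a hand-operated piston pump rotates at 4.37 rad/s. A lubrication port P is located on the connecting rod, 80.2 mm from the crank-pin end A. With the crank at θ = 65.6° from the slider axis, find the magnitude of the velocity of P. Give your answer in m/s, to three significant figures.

0.292

ω = 4.37 rad/s.  Crank-pin speed |V_A| = rω = 0.2976 m/s, perpendicular to OA.
Rod angle: sinφ = −(r/L) sinθ ⇒ φ = -12.497°; ω_rod = −rω cosθ/√(L²−r²sin²θ) = -0.43937 rad/s.
V_P = V_A + ω_rod × AP, with AP = 0.0802 m along the rod.
Components: V_Px = −rω sinθ − a·ω_rod·sinφ = -0.27864 m/s;  V_Py = rω cosθ + a·ω_rod·cosφ = +0.088536 m/s.
|V_P| = √(V_Px² + V_Py²) = 0.29237 m/s.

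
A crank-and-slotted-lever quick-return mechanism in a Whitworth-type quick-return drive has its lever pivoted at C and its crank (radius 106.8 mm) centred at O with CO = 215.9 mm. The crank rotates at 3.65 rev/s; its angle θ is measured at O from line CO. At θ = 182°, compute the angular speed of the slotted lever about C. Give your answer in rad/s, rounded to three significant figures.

ω = 22.93 rad/s (from 3.65 rev/s).
Crank pin A relative to C: A = (d + r cosθ, r sinθ); lever angle φ = atan2(r sinθ, d + r cosθ).
Differentiating tanφ: φ̇ = rω(d cosθ + r)/(d² + r² + 2dr cosθ).
d² + r² + 2dr cosθ = |CA|² = 0.0119309 m²;  d cosθ + r = -0.10897 m.
|ω_lever| = |0.1068·22.93·-0.10897| / 0.0119309 = 22.37 rad/s.

22.4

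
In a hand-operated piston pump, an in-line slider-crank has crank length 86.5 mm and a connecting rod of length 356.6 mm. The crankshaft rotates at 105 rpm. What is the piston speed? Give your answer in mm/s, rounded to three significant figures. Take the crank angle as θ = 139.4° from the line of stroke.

504

ω = 2π·105/60 = 11 rad/s
For an in-line slider-crank, x = r cosθ + √(L² − r² sin²θ), so v = −rω sinθ·[1 + r cosθ/√(L² − r² sin²θ)].
With r = 0.0865 m, L = 0.3566 m, θ = 139.4°: √(L² − r² sin²θ) = 0.35213 m.
v = −0.0865·11·0.65077·[1 + 0.0865·-0.75927/0.35213] = -0.50352 m/s.
|v| = 0.50352 m/s = 503.52 mm/s.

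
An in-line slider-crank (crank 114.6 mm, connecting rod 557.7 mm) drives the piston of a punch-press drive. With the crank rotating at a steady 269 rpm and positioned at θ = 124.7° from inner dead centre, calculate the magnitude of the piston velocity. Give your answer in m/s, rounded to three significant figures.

ω = 2π·269/60 = 28.17 rad/s
For an in-line slider-crank, x = r cosθ + √(L² − r² sin²θ), so v = −rω sinθ·[1 + r cosθ/√(L² − r² sin²θ)].
With r = 0.1146 m, L = 0.5577 m, θ = 124.7°: √(L² − r² sin²θ) = 0.54968 m.
v = −0.1146·28.17·0.82214·[1 + 0.1146·-0.56928/0.54968] = -2.3391 m/s.
|v| = 2.3391 m/s.

2.34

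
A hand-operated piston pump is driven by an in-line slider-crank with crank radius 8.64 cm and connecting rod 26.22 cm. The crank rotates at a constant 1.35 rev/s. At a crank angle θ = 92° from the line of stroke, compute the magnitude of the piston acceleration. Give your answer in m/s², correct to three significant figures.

2.38

ω = 2π·1.35 = 8.482 rad/s
x(θ) = r cosθ + √(L² − r² sin²θ); with ω constant, a = ω²·d²x/dθ².
d²x/dθ² = −r cosθ − r²(cos2θ)/√u − r⁴ sin²2θ/(4u^{3/2}),  u = L² − r² sin²θ = 0.061293 m².
Substituting r = 0.0864 m, L = 0.2622 m, θ = 92°: d²x/dθ² = +0.03309 m.
a = ω²·d²x/dθ² = (8.482)²·(+0.03309) = +2.3808 m/s²;  |a| = 2.3808 m/s².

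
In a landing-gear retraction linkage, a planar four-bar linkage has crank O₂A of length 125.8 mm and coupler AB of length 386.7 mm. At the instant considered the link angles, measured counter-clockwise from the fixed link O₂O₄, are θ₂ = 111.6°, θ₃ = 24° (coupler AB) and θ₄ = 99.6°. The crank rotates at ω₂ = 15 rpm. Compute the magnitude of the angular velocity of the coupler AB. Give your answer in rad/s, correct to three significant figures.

0.110

ω₂ = 1.571 rad/s (from 15 rpm).
Differentiating the loop-closure r₂e^{iθ₂}+r₃e^{iθ₃}=r₁+r₄e^{iθ₄} gives r₂ω₂e^{iθ₂}+r₃ω₃e^{iθ₃}=r₄ω₄e^{iθ₄}.
Eliminating the other unknown: ω₃ = r₂ω₂ sin(θ₄−θ₂) / [r₃ sin(θ₃−θ₄)].
Numerator sine = -0.20791; denominator sine = -0.96858.
Result = 0.1258·1.571·(-0.20791) / (0.3867·(-0.96858)) = +0.10969 rad/s; magnitude 0.10969 rad/s.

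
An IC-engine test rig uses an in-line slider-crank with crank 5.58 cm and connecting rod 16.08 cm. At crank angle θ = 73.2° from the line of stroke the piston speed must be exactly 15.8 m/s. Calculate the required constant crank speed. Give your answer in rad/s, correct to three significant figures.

For an in-line slider-crank, |v_piston| = rω|sinθ|·[1 + r cosθ/√(L² − r² sin²θ)].
With r = 0.0558 m, L = 0.1608 m, θ = 73.2°: the bracketed kinematic factor |dx/dθ| = 0.059099 m.
ω = v/|dx/dθ| = 15.8/0.059099 = 267.35 rad/s.

267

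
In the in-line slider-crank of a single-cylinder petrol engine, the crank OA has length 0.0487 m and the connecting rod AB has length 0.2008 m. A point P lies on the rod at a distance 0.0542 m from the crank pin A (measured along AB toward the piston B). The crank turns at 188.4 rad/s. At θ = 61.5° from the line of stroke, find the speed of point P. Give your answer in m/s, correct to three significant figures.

ω = 188.4 rad/s.  Crank-pin speed |V_A| = rω = 9.1751 m/s, perpendicular to OA.
Rod angle: sinφ = −(r/L) sinθ ⇒ φ = -12.306°; ω_rod = −rω cosθ/√(L²−r²sin²θ) = -22.315 rad/s.
V_P = V_A + ω_rod × AP, with AP = 0.0542 m along the rod.
Components: V_Px = −rω sinθ − a·ω_rod·sinφ = -8.321 m/s;  V_Py = rω cosθ + a·ω_rod·cosφ = +3.1963 m/s.
|V_P| = √(V_Px² + V_Py²) = 8.9138 m/s.

8.91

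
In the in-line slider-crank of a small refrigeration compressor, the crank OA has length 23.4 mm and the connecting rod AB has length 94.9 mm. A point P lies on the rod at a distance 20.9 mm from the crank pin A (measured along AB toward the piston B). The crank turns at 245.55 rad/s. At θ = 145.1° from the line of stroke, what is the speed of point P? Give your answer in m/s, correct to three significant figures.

ω = 245.6 rad/s.  Crank-pin speed |V_A| = rω = 5.7459 m/s, perpendicular to OA.
Rod angle: sinφ = −(r/L) sinθ ⇒ φ = -8.110°; ω_rod = −rω cosθ/√(L²−r²sin²θ) = +50.159 rad/s.
V_P = V_A + ω_rod × AP, with AP = 0.0209 m along the rod.
Components: V_Px = −rω sinθ − a·ω_rod·sinφ = -3.1396 m/s;  V_Py = rω cosθ + a·ω_rod·cosφ = -3.6746 m/s.
|V_P| = √(V_Px² + V_Py²) = 4.8332 m/s.

4.83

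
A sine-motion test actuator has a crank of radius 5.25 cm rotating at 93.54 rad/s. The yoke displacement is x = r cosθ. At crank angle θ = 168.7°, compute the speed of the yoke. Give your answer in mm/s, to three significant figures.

962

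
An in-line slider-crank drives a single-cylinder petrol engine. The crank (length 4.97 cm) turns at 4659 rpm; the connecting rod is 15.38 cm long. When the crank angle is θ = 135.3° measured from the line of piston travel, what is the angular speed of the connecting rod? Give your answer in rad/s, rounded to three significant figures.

115

ω = 487.9 rad/s (converted from 4659 rpm).
The rod makes angle φ with the slider axis where L sinφ = r sinθ; differentiating, L cosφ·φ̇ = r ω cosθ.
L cosφ = √(L² − r² sin²θ) = 0.14977 m.
|ω_rod| = r ω |cosθ| / √(L² − r² sin²θ) = 0.0497·487.9·0.71080/0.14977 = 115.08 rad/s.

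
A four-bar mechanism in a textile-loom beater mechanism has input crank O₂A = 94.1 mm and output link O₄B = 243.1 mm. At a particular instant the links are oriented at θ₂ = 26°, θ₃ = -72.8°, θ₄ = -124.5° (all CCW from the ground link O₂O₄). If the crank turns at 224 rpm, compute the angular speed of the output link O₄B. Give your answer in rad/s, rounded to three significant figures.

11.4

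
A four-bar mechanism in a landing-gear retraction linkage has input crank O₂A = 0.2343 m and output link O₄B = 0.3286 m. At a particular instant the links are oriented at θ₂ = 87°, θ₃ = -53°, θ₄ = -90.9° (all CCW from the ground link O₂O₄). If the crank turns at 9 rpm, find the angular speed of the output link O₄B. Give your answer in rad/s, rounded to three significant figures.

0.703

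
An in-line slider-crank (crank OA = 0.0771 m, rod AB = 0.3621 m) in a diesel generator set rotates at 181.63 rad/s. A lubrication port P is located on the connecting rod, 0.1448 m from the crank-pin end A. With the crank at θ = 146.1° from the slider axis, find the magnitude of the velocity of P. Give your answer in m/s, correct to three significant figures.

ω = 181.6 rad/s.  Crank-pin speed |V_A| = rω = 14.004 m/s, perpendicular to OA.
Rod angle: sinφ = −(r/L) sinθ ⇒ φ = -6.820°; ω_rod = −rω cosθ/√(L²−r²sin²θ) = +32.328 rad/s.
V_P = V_A + ω_rod × AP, with AP = 0.1448 m along the rod.
Components: V_Px = −rω sinθ − a·ω_rod·sinφ = -7.2546 m/s;  V_Py = rω cosθ + a·ω_rod·cosφ = -6.9752 m/s.
|V_P| = √(V_Px² + V_Py²) = 10.064 m/s.

10.1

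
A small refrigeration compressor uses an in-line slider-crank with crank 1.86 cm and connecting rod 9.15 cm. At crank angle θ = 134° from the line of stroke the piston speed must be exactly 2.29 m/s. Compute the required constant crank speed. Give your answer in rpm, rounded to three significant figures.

For an in-line slider-crank, |v_piston| = rω|sinθ|·[1 + r cosθ/√(L² − r² sin²θ)].
With r = 0.0186 m, L = 0.0915 m, θ = 134°: the bracketed kinematic factor |dx/dθ| = 0.01147 m.
ω = v/|dx/dθ| = 2.29/0.01147 = 199.65 rad/s.
N = 60ω/(2π) = 1906.6 rpm.

1910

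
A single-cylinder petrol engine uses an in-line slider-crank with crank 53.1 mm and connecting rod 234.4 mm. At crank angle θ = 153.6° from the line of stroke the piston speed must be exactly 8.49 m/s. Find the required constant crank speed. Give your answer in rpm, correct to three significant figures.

4310

For an in-line slider-crank, |v_piston| = rω|sinθ|·[1 + r cosθ/√(L² − r² sin²θ)].
With r = 0.0531 m, L = 0.2344 m, θ = 153.6°: the bracketed kinematic factor |dx/dθ| = 0.018795 m.
ω = v/|dx/dθ| = 8.49/0.018795 = 451.72 rad/s.
N = 60ω/(2π) = 4313.6 rpm.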